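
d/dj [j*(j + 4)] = 2*j + 4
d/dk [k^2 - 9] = 2*k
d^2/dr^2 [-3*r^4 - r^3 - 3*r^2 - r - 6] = -36*r^2 - 6*r - 6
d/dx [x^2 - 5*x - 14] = 2*x - 5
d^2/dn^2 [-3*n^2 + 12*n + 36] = -6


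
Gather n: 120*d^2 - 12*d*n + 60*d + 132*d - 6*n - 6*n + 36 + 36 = 120*d^2 + 192*d + n*(-12*d - 12) + 72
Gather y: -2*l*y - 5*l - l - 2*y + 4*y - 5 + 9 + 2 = -6*l + y*(2 - 2*l) + 6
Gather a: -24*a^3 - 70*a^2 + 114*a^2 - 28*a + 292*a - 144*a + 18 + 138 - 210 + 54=-24*a^3 + 44*a^2 + 120*a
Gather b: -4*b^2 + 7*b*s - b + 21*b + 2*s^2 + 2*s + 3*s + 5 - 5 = -4*b^2 + b*(7*s + 20) + 2*s^2 + 5*s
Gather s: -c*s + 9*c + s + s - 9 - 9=9*c + s*(2 - c) - 18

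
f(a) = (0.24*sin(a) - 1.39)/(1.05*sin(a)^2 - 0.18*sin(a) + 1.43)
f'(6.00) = -0.29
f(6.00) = -0.93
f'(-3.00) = 0.15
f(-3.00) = -0.96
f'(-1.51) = -0.03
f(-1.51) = -0.61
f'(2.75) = -0.47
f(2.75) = -0.86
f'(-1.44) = -0.06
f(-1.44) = -0.62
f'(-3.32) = -0.29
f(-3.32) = -0.94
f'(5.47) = -0.33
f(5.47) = -0.74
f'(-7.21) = -0.29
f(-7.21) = -0.70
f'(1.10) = 0.26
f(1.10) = -0.56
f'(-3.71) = -0.50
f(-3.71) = -0.77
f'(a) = (-2.1*sin(a)*cos(a) + 0.18*cos(a))*(0.24*sin(a) - 1.39)/(1.05*sin(a)^2 - 0.18*sin(a) + 1.43)^2 + 0.24*cos(a)/(1.05*sin(a)^2 - 0.18*sin(a) + 1.43) = (-0.252*sin(a)^2 + 2.919*sin(a) + 0.093)*cos(a)/(1.1025*sin(a)^4 - 0.378*sin(a)^3 + 3.0354*sin(a)^2 - 0.5148*sin(a) + 2.0449)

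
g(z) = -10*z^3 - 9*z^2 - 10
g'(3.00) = -324.00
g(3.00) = -361.00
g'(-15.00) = -6480.00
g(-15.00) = 31715.00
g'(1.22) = -66.61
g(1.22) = -41.55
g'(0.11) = -2.34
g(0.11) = -10.12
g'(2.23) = -189.33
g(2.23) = -165.65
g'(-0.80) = -4.80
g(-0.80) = -10.64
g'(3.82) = -506.53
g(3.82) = -698.76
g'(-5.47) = -799.17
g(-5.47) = 1357.39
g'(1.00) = -48.00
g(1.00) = -29.00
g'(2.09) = -168.66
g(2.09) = -140.61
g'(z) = -30*z^2 - 18*z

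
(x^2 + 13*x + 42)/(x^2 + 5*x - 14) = (x + 6)/(x - 2)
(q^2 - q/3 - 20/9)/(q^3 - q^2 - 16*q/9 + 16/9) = (3*q - 5)/(3*q^2 - 7*q + 4)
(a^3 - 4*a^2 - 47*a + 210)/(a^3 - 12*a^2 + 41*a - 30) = (a + 7)/(a - 1)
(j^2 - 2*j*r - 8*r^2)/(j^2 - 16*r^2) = (j + 2*r)/(j + 4*r)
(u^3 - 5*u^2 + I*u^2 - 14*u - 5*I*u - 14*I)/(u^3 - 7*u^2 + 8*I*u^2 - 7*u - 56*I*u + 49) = (u + 2)/(u + 7*I)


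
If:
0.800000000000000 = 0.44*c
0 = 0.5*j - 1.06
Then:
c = 1.82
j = 2.12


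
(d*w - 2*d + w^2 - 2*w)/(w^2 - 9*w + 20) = (d*w - 2*d + w^2 - 2*w)/(w^2 - 9*w + 20)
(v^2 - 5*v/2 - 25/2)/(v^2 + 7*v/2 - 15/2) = (2*v^2 - 5*v - 25)/(2*v^2 + 7*v - 15)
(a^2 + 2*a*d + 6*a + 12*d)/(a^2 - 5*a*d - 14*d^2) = (a + 6)/(a - 7*d)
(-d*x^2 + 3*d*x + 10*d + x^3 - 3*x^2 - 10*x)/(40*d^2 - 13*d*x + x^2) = (-d*x^2 + 3*d*x + 10*d + x^3 - 3*x^2 - 10*x)/(40*d^2 - 13*d*x + x^2)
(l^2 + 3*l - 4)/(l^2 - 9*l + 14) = (l^2 + 3*l - 4)/(l^2 - 9*l + 14)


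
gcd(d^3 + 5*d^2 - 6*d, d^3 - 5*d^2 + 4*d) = d^2 - d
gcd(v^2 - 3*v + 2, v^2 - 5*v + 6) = v - 2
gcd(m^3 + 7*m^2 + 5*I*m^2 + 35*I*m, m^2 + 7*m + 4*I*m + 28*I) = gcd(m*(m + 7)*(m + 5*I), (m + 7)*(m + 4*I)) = m + 7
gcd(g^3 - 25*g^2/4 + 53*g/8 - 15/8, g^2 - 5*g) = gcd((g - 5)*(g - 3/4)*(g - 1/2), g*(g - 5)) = g - 5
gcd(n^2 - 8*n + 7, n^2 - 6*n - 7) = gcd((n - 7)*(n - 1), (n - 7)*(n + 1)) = n - 7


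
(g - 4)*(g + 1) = g^2 - 3*g - 4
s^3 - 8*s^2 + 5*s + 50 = (s - 5)^2*(s + 2)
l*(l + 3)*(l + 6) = l^3 + 9*l^2 + 18*l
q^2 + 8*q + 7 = (q + 1)*(q + 7)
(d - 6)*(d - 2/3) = d^2 - 20*d/3 + 4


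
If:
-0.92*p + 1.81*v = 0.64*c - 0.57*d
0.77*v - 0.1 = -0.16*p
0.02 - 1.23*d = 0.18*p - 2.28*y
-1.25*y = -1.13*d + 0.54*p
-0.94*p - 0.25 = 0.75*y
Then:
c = 0.46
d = -0.23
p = -0.15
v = 0.16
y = -0.15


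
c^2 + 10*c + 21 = (c + 3)*(c + 7)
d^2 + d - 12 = (d - 3)*(d + 4)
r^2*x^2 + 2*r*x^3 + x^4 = x^2*(r + x)^2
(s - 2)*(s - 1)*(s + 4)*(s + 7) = s^4 + 8*s^3 - 3*s^2 - 62*s + 56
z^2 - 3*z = z*(z - 3)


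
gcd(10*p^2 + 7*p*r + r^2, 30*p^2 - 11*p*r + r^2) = 1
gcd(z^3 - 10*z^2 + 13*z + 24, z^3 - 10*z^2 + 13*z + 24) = z^3 - 10*z^2 + 13*z + 24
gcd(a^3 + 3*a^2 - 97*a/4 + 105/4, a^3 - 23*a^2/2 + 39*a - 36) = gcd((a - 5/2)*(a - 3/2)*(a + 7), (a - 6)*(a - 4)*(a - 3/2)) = a - 3/2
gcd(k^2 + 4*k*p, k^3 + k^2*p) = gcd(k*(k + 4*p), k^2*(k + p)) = k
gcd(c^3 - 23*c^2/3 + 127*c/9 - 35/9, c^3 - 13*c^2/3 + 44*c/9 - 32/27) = c - 1/3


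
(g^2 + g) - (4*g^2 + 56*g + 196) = -3*g^2 - 55*g - 196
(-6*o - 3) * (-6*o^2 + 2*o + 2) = 36*o^3 + 6*o^2 - 18*o - 6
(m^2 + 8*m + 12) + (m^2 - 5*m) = 2*m^2 + 3*m + 12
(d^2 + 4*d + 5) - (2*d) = d^2 + 2*d + 5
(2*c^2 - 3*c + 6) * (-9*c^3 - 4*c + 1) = -18*c^5 + 27*c^4 - 62*c^3 + 14*c^2 - 27*c + 6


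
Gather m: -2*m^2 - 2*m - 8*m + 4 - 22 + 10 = -2*m^2 - 10*m - 8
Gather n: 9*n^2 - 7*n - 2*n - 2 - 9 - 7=9*n^2 - 9*n - 18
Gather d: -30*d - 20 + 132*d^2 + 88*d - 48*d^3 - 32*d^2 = -48*d^3 + 100*d^2 + 58*d - 20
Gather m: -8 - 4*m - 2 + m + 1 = -3*m - 9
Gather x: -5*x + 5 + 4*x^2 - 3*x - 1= 4*x^2 - 8*x + 4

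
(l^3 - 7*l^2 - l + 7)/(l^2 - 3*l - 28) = (l^2 - 1)/(l + 4)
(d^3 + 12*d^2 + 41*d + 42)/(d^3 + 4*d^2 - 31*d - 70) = (d + 3)/(d - 5)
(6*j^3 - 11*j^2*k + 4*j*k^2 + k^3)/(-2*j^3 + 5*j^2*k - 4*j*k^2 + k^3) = (-6*j - k)/(2*j - k)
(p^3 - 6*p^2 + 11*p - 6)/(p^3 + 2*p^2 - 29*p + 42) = (p - 1)/(p + 7)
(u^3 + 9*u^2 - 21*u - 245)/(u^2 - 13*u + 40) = (u^2 + 14*u + 49)/(u - 8)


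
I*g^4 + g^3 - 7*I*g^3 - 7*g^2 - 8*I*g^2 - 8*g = g*(g - 8)*(g - I)*(I*g + I)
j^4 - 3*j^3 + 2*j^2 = j^2*(j - 2)*(j - 1)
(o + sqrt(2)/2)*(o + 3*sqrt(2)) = o^2 + 7*sqrt(2)*o/2 + 3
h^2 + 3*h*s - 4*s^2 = (h - s)*(h + 4*s)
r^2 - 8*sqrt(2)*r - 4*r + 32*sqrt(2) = (r - 4)*(r - 8*sqrt(2))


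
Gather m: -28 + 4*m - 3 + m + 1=5*m - 30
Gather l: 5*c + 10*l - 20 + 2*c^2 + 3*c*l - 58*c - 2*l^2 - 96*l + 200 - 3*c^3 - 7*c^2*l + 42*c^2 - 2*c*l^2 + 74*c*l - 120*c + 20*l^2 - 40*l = -3*c^3 + 44*c^2 - 173*c + l^2*(18 - 2*c) + l*(-7*c^2 + 77*c - 126) + 180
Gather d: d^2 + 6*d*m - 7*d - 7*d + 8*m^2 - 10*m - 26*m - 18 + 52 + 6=d^2 + d*(6*m - 14) + 8*m^2 - 36*m + 40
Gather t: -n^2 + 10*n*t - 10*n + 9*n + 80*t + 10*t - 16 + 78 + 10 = -n^2 - n + t*(10*n + 90) + 72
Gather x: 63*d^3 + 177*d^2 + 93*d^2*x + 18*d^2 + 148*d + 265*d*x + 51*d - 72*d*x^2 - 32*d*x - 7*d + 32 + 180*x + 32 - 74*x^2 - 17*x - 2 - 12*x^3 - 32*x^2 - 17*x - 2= 63*d^3 + 195*d^2 + 192*d - 12*x^3 + x^2*(-72*d - 106) + x*(93*d^2 + 233*d + 146) + 60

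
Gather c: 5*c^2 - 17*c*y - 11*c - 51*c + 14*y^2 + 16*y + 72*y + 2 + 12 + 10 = 5*c^2 + c*(-17*y - 62) + 14*y^2 + 88*y + 24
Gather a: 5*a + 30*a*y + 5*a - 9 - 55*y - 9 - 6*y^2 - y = a*(30*y + 10) - 6*y^2 - 56*y - 18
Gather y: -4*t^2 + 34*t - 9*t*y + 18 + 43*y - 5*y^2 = -4*t^2 + 34*t - 5*y^2 + y*(43 - 9*t) + 18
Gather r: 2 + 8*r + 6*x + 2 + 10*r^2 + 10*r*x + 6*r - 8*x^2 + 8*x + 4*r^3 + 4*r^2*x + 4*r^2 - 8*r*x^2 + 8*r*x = 4*r^3 + r^2*(4*x + 14) + r*(-8*x^2 + 18*x + 14) - 8*x^2 + 14*x + 4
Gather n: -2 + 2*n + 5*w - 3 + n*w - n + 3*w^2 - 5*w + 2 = n*(w + 1) + 3*w^2 - 3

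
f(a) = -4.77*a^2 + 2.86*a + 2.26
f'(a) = 2.86 - 9.54*a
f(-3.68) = -72.86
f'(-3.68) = 37.97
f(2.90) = -29.56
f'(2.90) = -24.81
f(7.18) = -223.11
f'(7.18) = -65.64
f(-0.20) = 1.50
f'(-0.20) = 4.77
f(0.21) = 2.65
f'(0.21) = 0.86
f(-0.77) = -2.77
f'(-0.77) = 10.21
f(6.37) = -173.07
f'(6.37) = -57.91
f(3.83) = -56.76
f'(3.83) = -33.68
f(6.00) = -152.30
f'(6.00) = -54.38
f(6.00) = -152.30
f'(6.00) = -54.38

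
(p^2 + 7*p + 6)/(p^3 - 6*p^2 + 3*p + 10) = (p + 6)/(p^2 - 7*p + 10)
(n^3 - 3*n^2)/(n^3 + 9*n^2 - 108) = n^2/(n^2 + 12*n + 36)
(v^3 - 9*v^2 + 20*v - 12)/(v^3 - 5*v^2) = (v^3 - 9*v^2 + 20*v - 12)/(v^2*(v - 5))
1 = 1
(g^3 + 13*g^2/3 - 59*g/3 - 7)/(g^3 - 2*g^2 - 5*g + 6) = (g^2 + 22*g/3 + 7/3)/(g^2 + g - 2)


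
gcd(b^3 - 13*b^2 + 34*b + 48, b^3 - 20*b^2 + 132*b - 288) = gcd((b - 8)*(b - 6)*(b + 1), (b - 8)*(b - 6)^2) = b^2 - 14*b + 48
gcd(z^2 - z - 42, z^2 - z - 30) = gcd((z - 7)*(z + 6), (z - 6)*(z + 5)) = 1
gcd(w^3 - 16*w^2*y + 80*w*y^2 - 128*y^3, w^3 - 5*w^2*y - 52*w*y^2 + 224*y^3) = w^2 - 12*w*y + 32*y^2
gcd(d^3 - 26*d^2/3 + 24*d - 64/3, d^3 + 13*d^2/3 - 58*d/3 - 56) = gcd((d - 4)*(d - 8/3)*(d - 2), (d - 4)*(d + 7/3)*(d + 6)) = d - 4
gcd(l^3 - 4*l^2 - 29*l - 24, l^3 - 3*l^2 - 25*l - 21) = l^2 + 4*l + 3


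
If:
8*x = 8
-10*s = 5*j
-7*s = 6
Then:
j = 12/7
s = -6/7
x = 1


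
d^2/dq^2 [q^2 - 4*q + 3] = 2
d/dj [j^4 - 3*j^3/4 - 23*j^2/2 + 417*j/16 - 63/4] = 4*j^3 - 9*j^2/4 - 23*j + 417/16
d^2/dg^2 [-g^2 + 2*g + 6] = -2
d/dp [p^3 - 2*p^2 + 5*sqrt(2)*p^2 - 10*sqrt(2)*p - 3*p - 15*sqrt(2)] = 3*p^2 - 4*p + 10*sqrt(2)*p - 10*sqrt(2) - 3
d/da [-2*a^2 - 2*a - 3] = -4*a - 2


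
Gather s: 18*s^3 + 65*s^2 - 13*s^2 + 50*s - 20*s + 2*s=18*s^3 + 52*s^2 + 32*s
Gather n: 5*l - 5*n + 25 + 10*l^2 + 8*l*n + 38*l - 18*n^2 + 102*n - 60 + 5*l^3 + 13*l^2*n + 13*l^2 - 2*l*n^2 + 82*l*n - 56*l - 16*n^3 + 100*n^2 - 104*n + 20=5*l^3 + 23*l^2 - 13*l - 16*n^3 + n^2*(82 - 2*l) + n*(13*l^2 + 90*l - 7) - 15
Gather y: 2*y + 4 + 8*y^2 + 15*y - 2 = 8*y^2 + 17*y + 2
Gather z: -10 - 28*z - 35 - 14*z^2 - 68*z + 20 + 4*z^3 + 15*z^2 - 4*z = 4*z^3 + z^2 - 100*z - 25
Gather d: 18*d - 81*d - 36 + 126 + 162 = 252 - 63*d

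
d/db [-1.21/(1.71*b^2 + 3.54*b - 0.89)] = (4.1382*b + 4.2834)/(1.71*b^2 + 3.54*b - 0.89)^2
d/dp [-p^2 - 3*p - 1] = -2*p - 3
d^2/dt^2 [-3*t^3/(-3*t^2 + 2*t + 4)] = 48*t*(2*t^2 + 3*t + 6)/(27*t^6 - 54*t^5 - 72*t^4 + 136*t^3 + 96*t^2 - 96*t - 64)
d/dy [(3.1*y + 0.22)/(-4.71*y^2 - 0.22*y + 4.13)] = (14.601*y^2 + 2.0724*y + 12.8514)/(22.1841*y^4 + 2.0724*y^3 - 38.8562*y^2 - 1.8172*y + 17.0569)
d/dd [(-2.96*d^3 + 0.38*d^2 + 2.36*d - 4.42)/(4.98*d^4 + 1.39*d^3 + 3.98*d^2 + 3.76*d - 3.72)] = (14.7408*d^6 - 3.7848*d^5 - 47.5674*d^4 + 59.2264*d^3 + 43.501*d^2 + 32.356*d + 7.84)/(24.8004*d^8 + 13.8444*d^7 + 41.5729*d^6 + 48.514*d^5 - 10.758*d^4 + 19.588*d^3 - 15.4736*d^2 - 27.9744*d + 13.8384)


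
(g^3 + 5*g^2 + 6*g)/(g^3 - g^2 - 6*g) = (g + 3)/(g - 3)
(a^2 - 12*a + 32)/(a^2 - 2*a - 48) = (a - 4)/(a + 6)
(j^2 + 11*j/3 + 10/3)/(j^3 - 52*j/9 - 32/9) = 3*(3*j + 5)/(9*j^2 - 18*j - 16)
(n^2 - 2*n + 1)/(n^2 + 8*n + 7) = (n^2 - 2*n + 1)/(n^2 + 8*n + 7)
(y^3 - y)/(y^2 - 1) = y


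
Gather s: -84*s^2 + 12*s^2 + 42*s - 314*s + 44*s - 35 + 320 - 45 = -72*s^2 - 228*s + 240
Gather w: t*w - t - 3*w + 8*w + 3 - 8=-t + w*(t + 5) - 5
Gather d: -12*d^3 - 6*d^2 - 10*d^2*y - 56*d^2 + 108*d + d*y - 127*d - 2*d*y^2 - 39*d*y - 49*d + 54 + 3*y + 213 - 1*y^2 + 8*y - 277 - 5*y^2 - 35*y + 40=-12*d^3 + d^2*(-10*y - 62) + d*(-2*y^2 - 38*y - 68) - 6*y^2 - 24*y + 30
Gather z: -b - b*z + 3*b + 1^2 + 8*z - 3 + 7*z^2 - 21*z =2*b + 7*z^2 + z*(-b - 13) - 2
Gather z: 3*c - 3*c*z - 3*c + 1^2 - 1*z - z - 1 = z*(-3*c - 2)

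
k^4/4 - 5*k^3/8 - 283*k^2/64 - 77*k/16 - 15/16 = (k/4 + 1/2)*(k - 6)*(k + 1/4)*(k + 5/4)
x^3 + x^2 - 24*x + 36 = (x - 3)*(x - 2)*(x + 6)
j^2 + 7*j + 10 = (j + 2)*(j + 5)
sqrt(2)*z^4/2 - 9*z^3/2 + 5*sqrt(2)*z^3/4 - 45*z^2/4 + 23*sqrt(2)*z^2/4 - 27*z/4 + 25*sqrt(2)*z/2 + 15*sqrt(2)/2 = (z + 3/2)*(z - 5*sqrt(2)/2)*(z - 2*sqrt(2))*(sqrt(2)*z/2 + sqrt(2)/2)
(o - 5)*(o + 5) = o^2 - 25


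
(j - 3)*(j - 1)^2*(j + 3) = j^4 - 2*j^3 - 8*j^2 + 18*j - 9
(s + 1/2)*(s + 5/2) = s^2 + 3*s + 5/4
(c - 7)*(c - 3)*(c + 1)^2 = c^4 - 8*c^3 + 2*c^2 + 32*c + 21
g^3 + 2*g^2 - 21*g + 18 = (g - 3)*(g - 1)*(g + 6)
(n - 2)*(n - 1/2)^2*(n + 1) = n^4 - 2*n^3 - 3*n^2/4 + 7*n/4 - 1/2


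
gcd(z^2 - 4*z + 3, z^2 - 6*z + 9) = z - 3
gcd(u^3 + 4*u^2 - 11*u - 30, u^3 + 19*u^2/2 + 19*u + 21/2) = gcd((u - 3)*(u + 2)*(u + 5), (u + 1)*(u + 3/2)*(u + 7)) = 1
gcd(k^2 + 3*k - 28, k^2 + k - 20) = k - 4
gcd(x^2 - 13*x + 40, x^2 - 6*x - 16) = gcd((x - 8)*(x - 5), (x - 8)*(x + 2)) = x - 8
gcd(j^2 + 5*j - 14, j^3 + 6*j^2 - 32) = j - 2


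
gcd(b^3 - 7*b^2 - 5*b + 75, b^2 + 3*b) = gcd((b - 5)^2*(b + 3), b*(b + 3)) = b + 3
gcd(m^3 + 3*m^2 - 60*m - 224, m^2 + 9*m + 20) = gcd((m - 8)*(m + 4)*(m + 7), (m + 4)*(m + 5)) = m + 4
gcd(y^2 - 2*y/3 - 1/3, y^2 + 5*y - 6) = y - 1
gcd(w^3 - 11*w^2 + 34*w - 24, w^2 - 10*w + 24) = w^2 - 10*w + 24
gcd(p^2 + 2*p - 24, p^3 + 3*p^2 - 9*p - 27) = 1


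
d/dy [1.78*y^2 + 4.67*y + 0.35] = 3.56*y + 4.67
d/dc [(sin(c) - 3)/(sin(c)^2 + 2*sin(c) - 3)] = (6*sin(c) + cos(c)^2 + 2)*cos(c)/(sin(c)^2 + 2*sin(c) - 3)^2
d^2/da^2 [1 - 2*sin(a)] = 2*sin(a)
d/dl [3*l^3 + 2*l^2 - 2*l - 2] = 9*l^2 + 4*l - 2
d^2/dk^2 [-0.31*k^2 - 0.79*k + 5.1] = -0.620000000000000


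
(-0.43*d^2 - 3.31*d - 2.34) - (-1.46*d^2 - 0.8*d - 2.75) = 1.03*d^2 - 2.51*d + 0.41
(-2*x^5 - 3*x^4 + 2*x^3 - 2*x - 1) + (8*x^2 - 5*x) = -2*x^5 - 3*x^4 + 2*x^3 + 8*x^2 - 7*x - 1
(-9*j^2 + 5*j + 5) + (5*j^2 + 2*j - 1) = -4*j^2 + 7*j + 4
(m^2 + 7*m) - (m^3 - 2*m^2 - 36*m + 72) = -m^3 + 3*m^2 + 43*m - 72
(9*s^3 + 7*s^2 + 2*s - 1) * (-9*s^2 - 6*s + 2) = -81*s^5 - 117*s^4 - 42*s^3 + 11*s^2 + 10*s - 2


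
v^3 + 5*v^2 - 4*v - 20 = (v - 2)*(v + 2)*(v + 5)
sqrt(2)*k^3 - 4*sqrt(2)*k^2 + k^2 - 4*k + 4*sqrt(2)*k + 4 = (k - 2)^2*(sqrt(2)*k + 1)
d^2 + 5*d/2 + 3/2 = (d + 1)*(d + 3/2)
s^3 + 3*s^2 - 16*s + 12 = (s - 2)*(s - 1)*(s + 6)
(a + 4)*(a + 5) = a^2 + 9*a + 20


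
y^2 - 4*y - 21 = (y - 7)*(y + 3)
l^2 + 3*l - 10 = (l - 2)*(l + 5)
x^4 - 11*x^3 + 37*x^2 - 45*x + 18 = (x - 6)*(x - 3)*(x - 1)^2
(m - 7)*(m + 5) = m^2 - 2*m - 35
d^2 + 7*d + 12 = (d + 3)*(d + 4)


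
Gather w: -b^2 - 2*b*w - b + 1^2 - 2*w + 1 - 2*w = -b^2 - b + w*(-2*b - 4) + 2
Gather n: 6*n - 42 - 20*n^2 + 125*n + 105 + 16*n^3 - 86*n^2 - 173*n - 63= 16*n^3 - 106*n^2 - 42*n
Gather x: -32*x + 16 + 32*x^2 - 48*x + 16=32*x^2 - 80*x + 32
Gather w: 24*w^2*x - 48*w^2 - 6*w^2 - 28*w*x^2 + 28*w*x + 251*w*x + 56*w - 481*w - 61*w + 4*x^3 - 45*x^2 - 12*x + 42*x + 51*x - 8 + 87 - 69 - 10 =w^2*(24*x - 54) + w*(-28*x^2 + 279*x - 486) + 4*x^3 - 45*x^2 + 81*x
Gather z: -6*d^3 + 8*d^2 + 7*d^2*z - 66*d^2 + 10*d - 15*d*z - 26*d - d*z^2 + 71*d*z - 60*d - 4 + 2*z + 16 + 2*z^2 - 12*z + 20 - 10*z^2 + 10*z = -6*d^3 - 58*d^2 - 76*d + z^2*(-d - 8) + z*(7*d^2 + 56*d) + 32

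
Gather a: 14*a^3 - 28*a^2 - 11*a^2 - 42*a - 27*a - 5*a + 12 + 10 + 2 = 14*a^3 - 39*a^2 - 74*a + 24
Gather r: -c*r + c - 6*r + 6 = c + r*(-c - 6) + 6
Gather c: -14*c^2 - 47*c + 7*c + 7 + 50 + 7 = -14*c^2 - 40*c + 64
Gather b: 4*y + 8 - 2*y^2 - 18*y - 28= -2*y^2 - 14*y - 20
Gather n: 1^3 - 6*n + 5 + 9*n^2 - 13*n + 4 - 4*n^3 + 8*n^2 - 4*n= -4*n^3 + 17*n^2 - 23*n + 10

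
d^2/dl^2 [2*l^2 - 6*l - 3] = 4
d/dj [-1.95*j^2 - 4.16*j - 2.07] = -3.9*j - 4.16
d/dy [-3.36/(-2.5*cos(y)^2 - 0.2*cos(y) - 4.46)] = (16.8*cos(y) + 0.672)*sin(y)/(2.5*cos(y)^2 + 0.2*cos(y) + 4.46)^2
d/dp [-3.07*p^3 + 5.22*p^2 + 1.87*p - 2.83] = -9.21*p^2 + 10.44*p + 1.87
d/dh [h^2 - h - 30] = 2*h - 1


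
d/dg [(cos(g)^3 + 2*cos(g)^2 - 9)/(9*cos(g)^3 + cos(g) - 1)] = (18*(1 - cos(g)^2)^2 - 206*cos(g)^2 + 5*cos(g)/2 - cos(3*g)/2 - 27)*sin(g)/(-9*cos(g)^3 - cos(g) + 1)^2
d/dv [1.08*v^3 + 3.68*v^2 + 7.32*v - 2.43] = 3.24*v^2 + 7.36*v + 7.32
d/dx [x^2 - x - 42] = 2*x - 1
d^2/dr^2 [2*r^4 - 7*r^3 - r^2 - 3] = 24*r^2 - 42*r - 2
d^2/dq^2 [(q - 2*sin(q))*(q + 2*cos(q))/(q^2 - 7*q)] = 2*(q^2*(q - 7)^2*(-sqrt(2)*q*cos(q + pi/4) + 4*sin(2*q) - 2*sqrt(2)*sin(q + pi/4) + 1) + q*(q - 7)*(-(q - 2*sin(q))*(q + 2*cos(q)) + (q - 2*sin(q))*(2*q - 7)*(2*sin(q) - 1) + (q + 2*cos(q))*(2*q - 7)*(2*cos(q) - 1)) + (q - 2*sin(q))*(q + 2*cos(q))*(2*q - 7)^2)/(q^3*(q - 7)^3)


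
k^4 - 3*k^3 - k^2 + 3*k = k*(k - 3)*(k - 1)*(k + 1)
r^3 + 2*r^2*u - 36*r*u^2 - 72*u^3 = (r - 6*u)*(r + 2*u)*(r + 6*u)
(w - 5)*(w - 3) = w^2 - 8*w + 15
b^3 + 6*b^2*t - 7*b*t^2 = b*(b - t)*(b + 7*t)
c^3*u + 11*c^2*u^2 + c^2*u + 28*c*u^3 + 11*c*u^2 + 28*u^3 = (c + 4*u)*(c + 7*u)*(c*u + u)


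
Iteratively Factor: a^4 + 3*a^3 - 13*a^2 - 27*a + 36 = (a + 3)*(a^3 - 13*a + 12) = (a - 3)*(a + 3)*(a^2 + 3*a - 4) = (a - 3)*(a + 3)*(a + 4)*(a - 1)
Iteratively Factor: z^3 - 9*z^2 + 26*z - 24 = (z - 4)*(z^2 - 5*z + 6) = (z - 4)*(z - 2)*(z - 3)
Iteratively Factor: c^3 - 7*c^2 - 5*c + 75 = (c + 3)*(c^2 - 10*c + 25) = (c - 5)*(c + 3)*(c - 5)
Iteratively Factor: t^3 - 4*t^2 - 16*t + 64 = (t - 4)*(t^2 - 16) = (t - 4)^2*(t + 4)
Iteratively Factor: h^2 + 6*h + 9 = (h + 3)*(h + 3)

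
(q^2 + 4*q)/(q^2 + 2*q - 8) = q/(q - 2)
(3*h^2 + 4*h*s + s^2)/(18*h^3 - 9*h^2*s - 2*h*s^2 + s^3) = (h + s)/(6*h^2 - 5*h*s + s^2)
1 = 1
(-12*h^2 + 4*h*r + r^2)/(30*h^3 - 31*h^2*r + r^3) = (-2*h + r)/(5*h^2 - 6*h*r + r^2)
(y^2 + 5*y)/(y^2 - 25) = y/(y - 5)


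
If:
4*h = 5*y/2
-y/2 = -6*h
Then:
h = 0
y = 0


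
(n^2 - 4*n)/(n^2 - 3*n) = (n - 4)/(n - 3)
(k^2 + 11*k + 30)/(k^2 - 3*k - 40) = (k + 6)/(k - 8)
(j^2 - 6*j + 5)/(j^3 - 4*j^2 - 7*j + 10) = 1/(j + 2)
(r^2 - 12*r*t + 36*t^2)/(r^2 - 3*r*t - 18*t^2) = (r - 6*t)/(r + 3*t)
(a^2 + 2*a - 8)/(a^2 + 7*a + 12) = (a - 2)/(a + 3)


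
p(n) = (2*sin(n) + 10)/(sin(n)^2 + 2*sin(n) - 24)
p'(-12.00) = -0.13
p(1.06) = -0.55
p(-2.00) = -0.33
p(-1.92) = -0.32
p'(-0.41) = -0.09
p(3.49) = -0.38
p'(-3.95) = 0.12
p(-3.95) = -0.52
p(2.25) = -0.53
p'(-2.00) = 0.03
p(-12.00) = -0.49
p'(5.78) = -0.08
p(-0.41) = -0.37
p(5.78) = -0.37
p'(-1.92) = 0.03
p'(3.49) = 0.10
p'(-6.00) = -0.13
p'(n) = (-2*sin(n)*cos(n) - 2*cos(n))*(2*sin(n) + 10)/(sin(n)^2 + 2*sin(n) - 24)^2 + 2*cos(n)/(sin(n)^2 + 2*sin(n) - 24)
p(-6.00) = -0.45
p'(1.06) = -0.09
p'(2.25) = 0.11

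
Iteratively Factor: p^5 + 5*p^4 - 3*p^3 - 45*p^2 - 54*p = (p + 2)*(p^4 + 3*p^3 - 9*p^2 - 27*p) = p*(p + 2)*(p^3 + 3*p^2 - 9*p - 27) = p*(p + 2)*(p + 3)*(p^2 - 9) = p*(p + 2)*(p + 3)^2*(p - 3)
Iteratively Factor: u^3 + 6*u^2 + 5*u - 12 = (u + 4)*(u^2 + 2*u - 3) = (u + 3)*(u + 4)*(u - 1)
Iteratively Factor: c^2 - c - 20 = (c + 4)*(c - 5)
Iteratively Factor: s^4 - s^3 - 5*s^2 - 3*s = (s)*(s^3 - s^2 - 5*s - 3) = s*(s + 1)*(s^2 - 2*s - 3) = s*(s - 3)*(s + 1)*(s + 1)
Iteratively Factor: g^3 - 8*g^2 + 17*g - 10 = (g - 1)*(g^2 - 7*g + 10) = (g - 5)*(g - 1)*(g - 2)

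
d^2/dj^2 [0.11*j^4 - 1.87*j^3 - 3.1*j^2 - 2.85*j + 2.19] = 1.32*j^2 - 11.22*j - 6.2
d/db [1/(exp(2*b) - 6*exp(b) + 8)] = 2*(3 - exp(b))*exp(b)/(exp(2*b) - 6*exp(b) + 8)^2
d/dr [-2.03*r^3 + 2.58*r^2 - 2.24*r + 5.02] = -6.09*r^2 + 5.16*r - 2.24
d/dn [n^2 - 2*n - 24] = 2*n - 2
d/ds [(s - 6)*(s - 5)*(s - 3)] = 3*s^2 - 28*s + 63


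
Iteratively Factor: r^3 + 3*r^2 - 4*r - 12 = (r + 3)*(r^2 - 4) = (r - 2)*(r + 3)*(r + 2)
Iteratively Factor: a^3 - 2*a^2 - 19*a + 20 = (a - 1)*(a^2 - a - 20) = (a - 5)*(a - 1)*(a + 4)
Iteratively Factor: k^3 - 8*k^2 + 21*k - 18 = (k - 3)*(k^2 - 5*k + 6) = (k - 3)*(k - 2)*(k - 3)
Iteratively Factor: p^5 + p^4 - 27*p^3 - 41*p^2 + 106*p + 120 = (p + 4)*(p^4 - 3*p^3 - 15*p^2 + 19*p + 30) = (p + 1)*(p + 4)*(p^3 - 4*p^2 - 11*p + 30) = (p + 1)*(p + 3)*(p + 4)*(p^2 - 7*p + 10) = (p - 5)*(p + 1)*(p + 3)*(p + 4)*(p - 2)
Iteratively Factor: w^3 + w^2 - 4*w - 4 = (w + 1)*(w^2 - 4) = (w + 1)*(w + 2)*(w - 2)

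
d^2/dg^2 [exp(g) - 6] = exp(g)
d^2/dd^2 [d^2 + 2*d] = 2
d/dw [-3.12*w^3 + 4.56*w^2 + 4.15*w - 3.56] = -9.36*w^2 + 9.12*w + 4.15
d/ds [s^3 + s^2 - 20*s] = 3*s^2 + 2*s - 20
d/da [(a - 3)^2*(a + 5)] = (a - 3)*(3*a + 7)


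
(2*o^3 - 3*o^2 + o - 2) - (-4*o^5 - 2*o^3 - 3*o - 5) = 4*o^5 + 4*o^3 - 3*o^2 + 4*o + 3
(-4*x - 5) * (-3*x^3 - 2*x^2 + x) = 12*x^4 + 23*x^3 + 6*x^2 - 5*x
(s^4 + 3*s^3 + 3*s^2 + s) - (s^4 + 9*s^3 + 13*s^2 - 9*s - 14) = -6*s^3 - 10*s^2 + 10*s + 14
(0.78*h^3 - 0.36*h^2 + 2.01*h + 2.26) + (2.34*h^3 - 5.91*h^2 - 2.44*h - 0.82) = 3.12*h^3 - 6.27*h^2 - 0.43*h + 1.44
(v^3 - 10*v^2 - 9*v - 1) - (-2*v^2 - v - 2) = v^3 - 8*v^2 - 8*v + 1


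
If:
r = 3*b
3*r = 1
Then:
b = 1/9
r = 1/3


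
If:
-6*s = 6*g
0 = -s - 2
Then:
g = 2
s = -2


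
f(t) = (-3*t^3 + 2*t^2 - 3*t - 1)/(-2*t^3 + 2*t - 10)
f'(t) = (6*t^2 - 2)*(-3*t^3 + 2*t^2 - 3*t - 1)/(-2*t^3 + 2*t - 10)^2 + (-9*t^2 + 4*t - 3)/(-2*t^3 + 2*t - 10) = (t^4 - 6*t^3 + 22*t^2 - 10*t + 8)/(t^6 - 2*t^4 + 10*t^3 + t^2 - 10*t + 25)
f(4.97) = 1.36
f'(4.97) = 0.02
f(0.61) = 0.30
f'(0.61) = 0.42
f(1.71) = 0.92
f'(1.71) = 0.49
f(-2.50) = 4.05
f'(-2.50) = 4.59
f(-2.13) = 8.58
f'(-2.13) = 32.35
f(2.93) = 1.25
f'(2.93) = 0.12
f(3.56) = 1.31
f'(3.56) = 0.07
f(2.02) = 1.05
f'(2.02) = 0.36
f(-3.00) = 2.82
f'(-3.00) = 1.33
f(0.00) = 0.10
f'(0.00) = 0.32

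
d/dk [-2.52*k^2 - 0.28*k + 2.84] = -5.04*k - 0.28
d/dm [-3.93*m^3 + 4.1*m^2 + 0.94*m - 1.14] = -11.79*m^2 + 8.2*m + 0.94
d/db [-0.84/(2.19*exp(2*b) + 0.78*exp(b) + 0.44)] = (3.6792*exp(b) + 0.6552)*exp(b)/(2.19*exp(2*b) + 0.78*exp(b) + 0.44)^2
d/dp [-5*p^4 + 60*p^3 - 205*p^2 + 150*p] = -20*p^3 + 180*p^2 - 410*p + 150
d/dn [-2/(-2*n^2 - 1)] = -8*n/(2*n^2 + 1)^2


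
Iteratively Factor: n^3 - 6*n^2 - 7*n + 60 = (n - 5)*(n^2 - n - 12) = (n - 5)*(n - 4)*(n + 3)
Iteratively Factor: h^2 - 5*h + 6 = (h - 2)*(h - 3)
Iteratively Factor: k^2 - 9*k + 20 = (k - 4)*(k - 5)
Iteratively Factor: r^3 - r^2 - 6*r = (r - 3)*(r^2 + 2*r) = r*(r - 3)*(r + 2)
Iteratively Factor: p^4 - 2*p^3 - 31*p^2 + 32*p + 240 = (p - 4)*(p^3 + 2*p^2 - 23*p - 60) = (p - 5)*(p - 4)*(p^2 + 7*p + 12) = (p - 5)*(p - 4)*(p + 3)*(p + 4)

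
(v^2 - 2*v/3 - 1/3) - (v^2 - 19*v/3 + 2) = 17*v/3 - 7/3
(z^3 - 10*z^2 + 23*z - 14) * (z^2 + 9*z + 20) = z^5 - z^4 - 47*z^3 - 7*z^2 + 334*z - 280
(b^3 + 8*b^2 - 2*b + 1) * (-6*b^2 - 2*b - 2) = -6*b^5 - 50*b^4 - 6*b^3 - 18*b^2 + 2*b - 2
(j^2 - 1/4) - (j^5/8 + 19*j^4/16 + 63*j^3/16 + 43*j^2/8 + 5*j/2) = -j^5/8 - 19*j^4/16 - 63*j^3/16 - 35*j^2/8 - 5*j/2 - 1/4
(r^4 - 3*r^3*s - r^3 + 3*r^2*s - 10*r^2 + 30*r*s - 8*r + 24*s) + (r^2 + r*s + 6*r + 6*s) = r^4 - 3*r^3*s - r^3 + 3*r^2*s - 9*r^2 + 31*r*s - 2*r + 30*s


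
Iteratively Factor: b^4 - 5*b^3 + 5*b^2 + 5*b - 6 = (b - 2)*(b^3 - 3*b^2 - b + 3) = (b - 2)*(b + 1)*(b^2 - 4*b + 3) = (b - 3)*(b - 2)*(b + 1)*(b - 1)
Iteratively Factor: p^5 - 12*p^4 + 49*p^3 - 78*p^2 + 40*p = (p - 5)*(p^4 - 7*p^3 + 14*p^2 - 8*p) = (p - 5)*(p - 4)*(p^3 - 3*p^2 + 2*p) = (p - 5)*(p - 4)*(p - 2)*(p^2 - p) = (p - 5)*(p - 4)*(p - 2)*(p - 1)*(p)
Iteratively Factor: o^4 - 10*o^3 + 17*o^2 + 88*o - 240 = (o + 3)*(o^3 - 13*o^2 + 56*o - 80) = (o - 4)*(o + 3)*(o^2 - 9*o + 20) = (o - 4)^2*(o + 3)*(o - 5)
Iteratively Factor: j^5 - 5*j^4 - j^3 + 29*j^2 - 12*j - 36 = (j - 3)*(j^4 - 2*j^3 - 7*j^2 + 8*j + 12) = (j - 3)*(j - 2)*(j^3 - 7*j - 6) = (j - 3)*(j - 2)*(j + 2)*(j^2 - 2*j - 3) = (j - 3)*(j - 2)*(j + 1)*(j + 2)*(j - 3)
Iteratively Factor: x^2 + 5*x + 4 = (x + 1)*(x + 4)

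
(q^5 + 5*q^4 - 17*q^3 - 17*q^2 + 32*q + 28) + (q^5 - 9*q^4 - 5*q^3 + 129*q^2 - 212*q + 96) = 2*q^5 - 4*q^4 - 22*q^3 + 112*q^2 - 180*q + 124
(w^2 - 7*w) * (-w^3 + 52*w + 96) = -w^5 + 7*w^4 + 52*w^3 - 268*w^2 - 672*w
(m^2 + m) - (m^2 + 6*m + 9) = -5*m - 9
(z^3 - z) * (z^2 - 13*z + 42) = z^5 - 13*z^4 + 41*z^3 + 13*z^2 - 42*z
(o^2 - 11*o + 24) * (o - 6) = o^3 - 17*o^2 + 90*o - 144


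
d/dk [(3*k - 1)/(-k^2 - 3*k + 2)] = (3*k^2 - 2*k + 3)/(k^4 + 6*k^3 + 5*k^2 - 12*k + 4)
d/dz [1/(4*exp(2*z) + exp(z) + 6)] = (-8*exp(z) - 1)*exp(z)/(4*exp(2*z) + exp(z) + 6)^2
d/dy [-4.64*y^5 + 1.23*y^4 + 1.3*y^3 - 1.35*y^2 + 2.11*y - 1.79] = -23.2*y^4 + 4.92*y^3 + 3.9*y^2 - 2.7*y + 2.11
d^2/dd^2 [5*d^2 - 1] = 10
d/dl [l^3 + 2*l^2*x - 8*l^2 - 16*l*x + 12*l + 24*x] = 3*l^2 + 4*l*x - 16*l - 16*x + 12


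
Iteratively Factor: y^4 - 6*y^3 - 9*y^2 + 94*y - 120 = (y - 3)*(y^3 - 3*y^2 - 18*y + 40) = (y - 5)*(y - 3)*(y^2 + 2*y - 8) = (y - 5)*(y - 3)*(y - 2)*(y + 4)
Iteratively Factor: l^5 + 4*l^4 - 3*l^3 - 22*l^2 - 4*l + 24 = (l + 3)*(l^4 + l^3 - 6*l^2 - 4*l + 8) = (l - 2)*(l + 3)*(l^3 + 3*l^2 - 4) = (l - 2)*(l - 1)*(l + 3)*(l^2 + 4*l + 4) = (l - 2)*(l - 1)*(l + 2)*(l + 3)*(l + 2)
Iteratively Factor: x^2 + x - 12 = (x + 4)*(x - 3)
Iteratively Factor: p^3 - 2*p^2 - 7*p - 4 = (p - 4)*(p^2 + 2*p + 1) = (p - 4)*(p + 1)*(p + 1)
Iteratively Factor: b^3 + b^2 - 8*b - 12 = (b - 3)*(b^2 + 4*b + 4) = (b - 3)*(b + 2)*(b + 2)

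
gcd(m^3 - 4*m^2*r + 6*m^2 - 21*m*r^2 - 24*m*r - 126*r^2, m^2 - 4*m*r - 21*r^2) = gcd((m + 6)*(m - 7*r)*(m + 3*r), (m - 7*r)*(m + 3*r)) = -m^2 + 4*m*r + 21*r^2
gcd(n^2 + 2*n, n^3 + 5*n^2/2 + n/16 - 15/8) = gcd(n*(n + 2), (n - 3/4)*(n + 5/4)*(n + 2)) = n + 2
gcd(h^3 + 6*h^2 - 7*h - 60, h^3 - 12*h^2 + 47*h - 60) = h - 3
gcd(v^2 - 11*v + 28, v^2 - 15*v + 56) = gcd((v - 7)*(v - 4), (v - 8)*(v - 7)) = v - 7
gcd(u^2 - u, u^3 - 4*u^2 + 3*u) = u^2 - u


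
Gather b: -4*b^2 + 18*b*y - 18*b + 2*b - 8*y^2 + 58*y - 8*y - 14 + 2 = -4*b^2 + b*(18*y - 16) - 8*y^2 + 50*y - 12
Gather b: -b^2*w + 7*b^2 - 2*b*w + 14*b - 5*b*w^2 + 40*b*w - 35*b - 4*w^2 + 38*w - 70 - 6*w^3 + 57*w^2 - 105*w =b^2*(7 - w) + b*(-5*w^2 + 38*w - 21) - 6*w^3 + 53*w^2 - 67*w - 70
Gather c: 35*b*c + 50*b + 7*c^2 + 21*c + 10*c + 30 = 50*b + 7*c^2 + c*(35*b + 31) + 30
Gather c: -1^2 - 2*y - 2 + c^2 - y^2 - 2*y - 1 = c^2 - y^2 - 4*y - 4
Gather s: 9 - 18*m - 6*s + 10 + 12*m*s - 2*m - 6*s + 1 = -20*m + s*(12*m - 12) + 20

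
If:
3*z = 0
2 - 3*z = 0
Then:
No Solution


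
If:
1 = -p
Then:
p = -1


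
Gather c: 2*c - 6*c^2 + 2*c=-6*c^2 + 4*c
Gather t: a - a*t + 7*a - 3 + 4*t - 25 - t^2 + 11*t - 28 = 8*a - t^2 + t*(15 - a) - 56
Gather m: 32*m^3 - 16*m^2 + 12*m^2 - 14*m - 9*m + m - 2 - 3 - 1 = 32*m^3 - 4*m^2 - 22*m - 6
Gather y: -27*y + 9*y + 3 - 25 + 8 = -18*y - 14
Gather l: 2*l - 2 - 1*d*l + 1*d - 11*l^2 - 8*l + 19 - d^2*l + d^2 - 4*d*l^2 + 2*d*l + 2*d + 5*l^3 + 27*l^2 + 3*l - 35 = d^2 + 3*d + 5*l^3 + l^2*(16 - 4*d) + l*(-d^2 + d - 3) - 18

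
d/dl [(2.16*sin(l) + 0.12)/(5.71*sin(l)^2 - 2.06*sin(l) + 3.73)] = (-12.3336*sin(l)^2 - 1.3704*sin(l) + 8.304)*cos(l)/(32.6041*sin(l)^4 - 23.5252*sin(l)^3 + 46.8402*sin(l)^2 - 15.3676*sin(l) + 13.9129)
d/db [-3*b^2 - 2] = -6*b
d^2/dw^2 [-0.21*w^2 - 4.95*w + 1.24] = -0.420000000000000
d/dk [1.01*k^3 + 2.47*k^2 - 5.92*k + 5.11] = 3.03*k^2 + 4.94*k - 5.92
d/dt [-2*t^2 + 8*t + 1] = 8 - 4*t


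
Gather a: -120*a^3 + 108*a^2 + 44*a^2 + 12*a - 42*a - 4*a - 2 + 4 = -120*a^3 + 152*a^2 - 34*a + 2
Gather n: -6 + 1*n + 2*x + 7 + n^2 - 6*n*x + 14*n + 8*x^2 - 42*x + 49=n^2 + n*(15 - 6*x) + 8*x^2 - 40*x + 50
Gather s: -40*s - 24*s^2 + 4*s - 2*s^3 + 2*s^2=-2*s^3 - 22*s^2 - 36*s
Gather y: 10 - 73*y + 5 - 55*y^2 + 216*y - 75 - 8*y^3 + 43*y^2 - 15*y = -8*y^3 - 12*y^2 + 128*y - 60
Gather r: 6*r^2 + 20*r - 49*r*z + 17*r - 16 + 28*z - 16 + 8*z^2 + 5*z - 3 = 6*r^2 + r*(37 - 49*z) + 8*z^2 + 33*z - 35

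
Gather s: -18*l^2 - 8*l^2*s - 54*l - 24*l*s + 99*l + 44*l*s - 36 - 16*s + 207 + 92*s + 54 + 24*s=-18*l^2 + 45*l + s*(-8*l^2 + 20*l + 100) + 225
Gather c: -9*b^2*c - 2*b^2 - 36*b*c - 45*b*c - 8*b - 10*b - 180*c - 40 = -2*b^2 - 18*b + c*(-9*b^2 - 81*b - 180) - 40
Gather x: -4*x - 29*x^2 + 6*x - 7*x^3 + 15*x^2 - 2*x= -7*x^3 - 14*x^2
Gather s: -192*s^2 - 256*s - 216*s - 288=-192*s^2 - 472*s - 288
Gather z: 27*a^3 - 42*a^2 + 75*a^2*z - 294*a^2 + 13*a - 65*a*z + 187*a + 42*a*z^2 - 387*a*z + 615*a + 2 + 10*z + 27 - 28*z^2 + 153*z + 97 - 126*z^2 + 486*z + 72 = 27*a^3 - 336*a^2 + 815*a + z^2*(42*a - 154) + z*(75*a^2 - 452*a + 649) + 198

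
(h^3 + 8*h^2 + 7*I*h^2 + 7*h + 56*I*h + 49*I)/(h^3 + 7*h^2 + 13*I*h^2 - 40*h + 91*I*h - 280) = (h^2 + h*(1 + 7*I) + 7*I)/(h^2 + 13*I*h - 40)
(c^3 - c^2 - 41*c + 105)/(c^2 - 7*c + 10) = (c^2 + 4*c - 21)/(c - 2)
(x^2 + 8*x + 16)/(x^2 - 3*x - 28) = (x + 4)/(x - 7)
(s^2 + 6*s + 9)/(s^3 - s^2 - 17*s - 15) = (s + 3)/(s^2 - 4*s - 5)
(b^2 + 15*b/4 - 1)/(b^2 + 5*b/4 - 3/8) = 2*(b + 4)/(2*b + 3)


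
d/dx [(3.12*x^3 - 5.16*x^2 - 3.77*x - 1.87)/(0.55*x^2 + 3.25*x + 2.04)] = (1.716*x^4 + 20.28*x^3 + 4.3979*x^2 - 18.9958*x - 1.6133)/(0.3025*x^4 + 3.575*x^3 + 12.8065*x^2 + 13.26*x + 4.1616)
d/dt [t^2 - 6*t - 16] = 2*t - 6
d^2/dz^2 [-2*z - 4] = 0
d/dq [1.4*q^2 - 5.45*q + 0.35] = 2.8*q - 5.45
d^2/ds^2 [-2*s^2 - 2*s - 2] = -4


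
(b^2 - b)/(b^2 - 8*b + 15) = b*(b - 1)/(b^2 - 8*b + 15)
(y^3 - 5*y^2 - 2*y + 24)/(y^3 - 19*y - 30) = (y^2 - 7*y + 12)/(y^2 - 2*y - 15)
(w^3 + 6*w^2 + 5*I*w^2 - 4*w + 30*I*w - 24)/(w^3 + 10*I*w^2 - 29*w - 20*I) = (w + 6)/(w + 5*I)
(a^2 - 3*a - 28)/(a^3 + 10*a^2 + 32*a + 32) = (a - 7)/(a^2 + 6*a + 8)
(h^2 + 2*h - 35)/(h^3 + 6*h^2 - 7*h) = (h - 5)/(h*(h - 1))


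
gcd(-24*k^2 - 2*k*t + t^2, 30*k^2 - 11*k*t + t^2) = -6*k + t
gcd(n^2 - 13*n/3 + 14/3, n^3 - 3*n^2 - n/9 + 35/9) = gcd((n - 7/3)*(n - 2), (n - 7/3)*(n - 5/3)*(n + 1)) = n - 7/3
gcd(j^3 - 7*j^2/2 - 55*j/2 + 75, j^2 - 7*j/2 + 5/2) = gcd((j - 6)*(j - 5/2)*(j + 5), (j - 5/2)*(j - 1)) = j - 5/2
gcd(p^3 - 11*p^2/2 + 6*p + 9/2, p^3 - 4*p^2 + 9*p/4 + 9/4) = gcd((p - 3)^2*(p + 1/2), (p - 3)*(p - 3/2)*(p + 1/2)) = p^2 - 5*p/2 - 3/2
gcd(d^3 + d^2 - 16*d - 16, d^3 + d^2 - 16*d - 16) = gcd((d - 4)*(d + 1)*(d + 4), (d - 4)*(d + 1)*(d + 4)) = d^3 + d^2 - 16*d - 16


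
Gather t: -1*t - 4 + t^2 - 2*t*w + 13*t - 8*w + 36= t^2 + t*(12 - 2*w) - 8*w + 32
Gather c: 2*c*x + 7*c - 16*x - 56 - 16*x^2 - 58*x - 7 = c*(2*x + 7) - 16*x^2 - 74*x - 63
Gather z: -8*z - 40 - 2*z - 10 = -10*z - 50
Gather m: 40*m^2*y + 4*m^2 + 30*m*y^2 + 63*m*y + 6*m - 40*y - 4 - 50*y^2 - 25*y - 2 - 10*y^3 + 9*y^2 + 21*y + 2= m^2*(40*y + 4) + m*(30*y^2 + 63*y + 6) - 10*y^3 - 41*y^2 - 44*y - 4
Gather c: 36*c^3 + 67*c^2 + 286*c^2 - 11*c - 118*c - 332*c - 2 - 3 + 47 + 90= 36*c^3 + 353*c^2 - 461*c + 132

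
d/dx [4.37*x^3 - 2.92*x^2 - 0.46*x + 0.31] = 13.11*x^2 - 5.84*x - 0.46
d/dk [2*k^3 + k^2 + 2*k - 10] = 6*k^2 + 2*k + 2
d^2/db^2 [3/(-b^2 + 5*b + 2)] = 6*(-b^2 + 5*b + (2*b - 5)^2 + 2)/(-b^2 + 5*b + 2)^3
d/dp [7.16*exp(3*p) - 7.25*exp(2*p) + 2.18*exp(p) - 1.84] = (21.48*exp(2*p) - 14.5*exp(p) + 2.18)*exp(p)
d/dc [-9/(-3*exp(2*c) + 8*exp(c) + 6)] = (72 - 54*exp(c))*exp(c)/(-3*exp(2*c) + 8*exp(c) + 6)^2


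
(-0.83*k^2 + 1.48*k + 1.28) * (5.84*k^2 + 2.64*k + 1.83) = -4.8472*k^4 + 6.452*k^3 + 9.8635*k^2 + 6.0876*k + 2.3424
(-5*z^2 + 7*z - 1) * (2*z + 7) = -10*z^3 - 21*z^2 + 47*z - 7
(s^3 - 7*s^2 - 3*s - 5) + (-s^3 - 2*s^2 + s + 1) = -9*s^2 - 2*s - 4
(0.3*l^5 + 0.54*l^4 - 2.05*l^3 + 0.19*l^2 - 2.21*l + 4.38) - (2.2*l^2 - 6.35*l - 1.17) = 0.3*l^5 + 0.54*l^4 - 2.05*l^3 - 2.01*l^2 + 4.14*l + 5.55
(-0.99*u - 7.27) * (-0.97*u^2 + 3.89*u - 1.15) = 0.9603*u^3 + 3.2008*u^2 - 27.1418*u + 8.3605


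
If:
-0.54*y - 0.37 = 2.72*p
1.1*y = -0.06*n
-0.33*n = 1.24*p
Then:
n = 0.49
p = -0.13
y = -0.03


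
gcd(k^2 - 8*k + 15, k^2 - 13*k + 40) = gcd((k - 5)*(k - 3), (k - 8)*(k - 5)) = k - 5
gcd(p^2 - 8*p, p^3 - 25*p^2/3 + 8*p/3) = p^2 - 8*p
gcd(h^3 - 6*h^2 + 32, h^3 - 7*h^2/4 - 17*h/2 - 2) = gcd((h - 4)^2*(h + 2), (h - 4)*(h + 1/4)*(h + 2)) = h^2 - 2*h - 8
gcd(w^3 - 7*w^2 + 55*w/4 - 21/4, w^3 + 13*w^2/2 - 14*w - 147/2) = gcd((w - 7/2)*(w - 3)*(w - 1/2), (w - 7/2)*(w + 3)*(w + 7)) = w - 7/2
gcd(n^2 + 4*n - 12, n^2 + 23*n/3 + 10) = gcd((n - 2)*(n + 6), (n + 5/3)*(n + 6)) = n + 6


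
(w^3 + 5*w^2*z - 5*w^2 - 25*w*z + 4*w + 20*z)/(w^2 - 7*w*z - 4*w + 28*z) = (-w^2 - 5*w*z + w + 5*z)/(-w + 7*z)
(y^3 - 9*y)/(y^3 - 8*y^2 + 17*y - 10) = y*(y^2 - 9)/(y^3 - 8*y^2 + 17*y - 10)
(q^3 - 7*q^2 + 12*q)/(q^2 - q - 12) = q*(q - 3)/(q + 3)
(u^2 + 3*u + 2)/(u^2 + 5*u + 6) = (u + 1)/(u + 3)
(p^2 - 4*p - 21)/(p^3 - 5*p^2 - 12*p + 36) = (p - 7)/(p^2 - 8*p + 12)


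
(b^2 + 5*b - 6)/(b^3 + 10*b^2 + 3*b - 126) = (b - 1)/(b^2 + 4*b - 21)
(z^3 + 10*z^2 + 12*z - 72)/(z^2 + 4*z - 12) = z + 6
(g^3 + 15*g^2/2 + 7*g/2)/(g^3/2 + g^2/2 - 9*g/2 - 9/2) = g*(2*g^2 + 15*g + 7)/(g^3 + g^2 - 9*g - 9)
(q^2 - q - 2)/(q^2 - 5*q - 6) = (q - 2)/(q - 6)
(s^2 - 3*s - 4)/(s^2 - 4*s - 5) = (s - 4)/(s - 5)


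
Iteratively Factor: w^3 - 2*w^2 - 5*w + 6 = (w - 1)*(w^2 - w - 6) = (w - 1)*(w + 2)*(w - 3)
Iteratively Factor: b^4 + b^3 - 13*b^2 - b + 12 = (b - 3)*(b^3 + 4*b^2 - b - 4) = (b - 3)*(b + 1)*(b^2 + 3*b - 4) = (b - 3)*(b - 1)*(b + 1)*(b + 4)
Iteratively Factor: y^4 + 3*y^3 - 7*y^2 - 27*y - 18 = (y + 3)*(y^3 - 7*y - 6) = (y + 2)*(y + 3)*(y^2 - 2*y - 3) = (y - 3)*(y + 2)*(y + 3)*(y + 1)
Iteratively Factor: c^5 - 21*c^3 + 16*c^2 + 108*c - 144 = (c - 2)*(c^4 + 2*c^3 - 17*c^2 - 18*c + 72) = (c - 2)*(c + 3)*(c^3 - c^2 - 14*c + 24) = (c - 2)^2*(c + 3)*(c^2 + c - 12) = (c - 3)*(c - 2)^2*(c + 3)*(c + 4)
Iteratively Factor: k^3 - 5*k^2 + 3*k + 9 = (k - 3)*(k^2 - 2*k - 3) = (k - 3)^2*(k + 1)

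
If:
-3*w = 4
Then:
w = -4/3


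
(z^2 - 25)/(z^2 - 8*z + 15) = (z + 5)/(z - 3)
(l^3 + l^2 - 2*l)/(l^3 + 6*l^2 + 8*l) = (l - 1)/(l + 4)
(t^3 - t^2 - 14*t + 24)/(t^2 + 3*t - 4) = (t^2 - 5*t + 6)/(t - 1)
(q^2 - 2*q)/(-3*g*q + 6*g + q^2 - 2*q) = q/(-3*g + q)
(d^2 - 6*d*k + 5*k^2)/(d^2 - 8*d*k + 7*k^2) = (d - 5*k)/(d - 7*k)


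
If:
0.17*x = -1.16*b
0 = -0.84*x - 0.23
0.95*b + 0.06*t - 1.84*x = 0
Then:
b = 0.04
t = -9.03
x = -0.27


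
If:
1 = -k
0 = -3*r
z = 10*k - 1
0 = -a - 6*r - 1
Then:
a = -1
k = -1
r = 0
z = -11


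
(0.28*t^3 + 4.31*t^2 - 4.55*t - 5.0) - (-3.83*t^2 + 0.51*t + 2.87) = 0.28*t^3 + 8.14*t^2 - 5.06*t - 7.87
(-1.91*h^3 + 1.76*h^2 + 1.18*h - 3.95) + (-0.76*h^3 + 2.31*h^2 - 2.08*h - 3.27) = -2.67*h^3 + 4.07*h^2 - 0.9*h - 7.22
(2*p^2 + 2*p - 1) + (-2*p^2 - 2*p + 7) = 6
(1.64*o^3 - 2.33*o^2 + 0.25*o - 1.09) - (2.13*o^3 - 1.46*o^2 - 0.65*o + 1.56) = -0.49*o^3 - 0.87*o^2 + 0.9*o - 2.65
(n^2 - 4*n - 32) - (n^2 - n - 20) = -3*n - 12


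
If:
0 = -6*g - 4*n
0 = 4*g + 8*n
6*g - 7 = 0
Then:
No Solution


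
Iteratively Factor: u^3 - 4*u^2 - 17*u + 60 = (u - 5)*(u^2 + u - 12) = (u - 5)*(u + 4)*(u - 3)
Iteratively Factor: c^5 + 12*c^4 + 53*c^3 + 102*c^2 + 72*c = (c + 2)*(c^4 + 10*c^3 + 33*c^2 + 36*c) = (c + 2)*(c + 3)*(c^3 + 7*c^2 + 12*c) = (c + 2)*(c + 3)*(c + 4)*(c^2 + 3*c) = (c + 2)*(c + 3)^2*(c + 4)*(c)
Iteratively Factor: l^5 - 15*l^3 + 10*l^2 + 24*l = (l + 4)*(l^4 - 4*l^3 + l^2 + 6*l) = (l - 2)*(l + 4)*(l^3 - 2*l^2 - 3*l) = l*(l - 2)*(l + 4)*(l^2 - 2*l - 3) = l*(l - 3)*(l - 2)*(l + 4)*(l + 1)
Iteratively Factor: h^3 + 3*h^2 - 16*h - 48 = (h - 4)*(h^2 + 7*h + 12) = (h - 4)*(h + 4)*(h + 3)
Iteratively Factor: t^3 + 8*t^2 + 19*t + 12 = (t + 3)*(t^2 + 5*t + 4) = (t + 3)*(t + 4)*(t + 1)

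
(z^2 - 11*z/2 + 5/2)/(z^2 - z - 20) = (z - 1/2)/(z + 4)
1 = 1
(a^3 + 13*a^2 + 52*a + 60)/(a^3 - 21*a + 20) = (a^2 + 8*a + 12)/(a^2 - 5*a + 4)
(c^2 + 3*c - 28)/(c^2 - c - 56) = (c - 4)/(c - 8)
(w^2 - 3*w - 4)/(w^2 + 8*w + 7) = (w - 4)/(w + 7)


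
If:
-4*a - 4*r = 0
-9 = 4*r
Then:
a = 9/4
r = -9/4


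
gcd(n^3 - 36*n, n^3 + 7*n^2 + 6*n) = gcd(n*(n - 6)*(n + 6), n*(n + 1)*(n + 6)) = n^2 + 6*n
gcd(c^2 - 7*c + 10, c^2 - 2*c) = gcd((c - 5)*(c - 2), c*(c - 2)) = c - 2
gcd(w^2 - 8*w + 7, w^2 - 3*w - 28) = w - 7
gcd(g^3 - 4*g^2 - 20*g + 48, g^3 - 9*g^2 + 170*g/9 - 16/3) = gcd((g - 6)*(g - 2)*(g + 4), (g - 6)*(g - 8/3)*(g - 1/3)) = g - 6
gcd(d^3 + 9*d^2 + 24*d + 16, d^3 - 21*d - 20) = d^2 + 5*d + 4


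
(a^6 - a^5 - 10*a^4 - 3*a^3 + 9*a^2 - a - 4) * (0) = 0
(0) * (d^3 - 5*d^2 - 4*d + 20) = 0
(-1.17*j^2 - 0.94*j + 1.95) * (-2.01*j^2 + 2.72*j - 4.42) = 2.3517*j^4 - 1.293*j^3 - 1.3049*j^2 + 9.4588*j - 8.619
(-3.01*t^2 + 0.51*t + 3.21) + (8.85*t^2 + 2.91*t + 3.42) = 5.84*t^2 + 3.42*t + 6.63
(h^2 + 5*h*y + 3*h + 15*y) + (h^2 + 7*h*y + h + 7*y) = 2*h^2 + 12*h*y + 4*h + 22*y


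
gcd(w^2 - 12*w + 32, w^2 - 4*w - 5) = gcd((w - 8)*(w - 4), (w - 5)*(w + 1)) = 1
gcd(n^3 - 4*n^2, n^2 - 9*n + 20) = n - 4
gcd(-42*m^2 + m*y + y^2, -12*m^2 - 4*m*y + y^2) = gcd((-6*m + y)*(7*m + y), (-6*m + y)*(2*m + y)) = -6*m + y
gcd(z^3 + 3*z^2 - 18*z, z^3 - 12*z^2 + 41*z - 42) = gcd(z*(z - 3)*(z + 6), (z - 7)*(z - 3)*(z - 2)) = z - 3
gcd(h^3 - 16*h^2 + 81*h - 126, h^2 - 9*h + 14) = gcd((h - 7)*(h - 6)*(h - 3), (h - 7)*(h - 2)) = h - 7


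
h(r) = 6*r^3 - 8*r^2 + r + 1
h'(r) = 18*r^2 - 16*r + 1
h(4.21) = 311.13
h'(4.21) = 252.67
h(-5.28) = -1110.49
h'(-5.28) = 587.29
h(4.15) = 296.21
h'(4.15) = 244.60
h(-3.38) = -325.46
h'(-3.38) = 260.72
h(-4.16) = -573.55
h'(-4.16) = 379.06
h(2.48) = 45.79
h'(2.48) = 72.03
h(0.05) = 1.03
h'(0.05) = 0.24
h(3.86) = 230.74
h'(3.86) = 207.43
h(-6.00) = -1589.00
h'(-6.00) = 745.00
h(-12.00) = -11531.00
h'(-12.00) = 2785.00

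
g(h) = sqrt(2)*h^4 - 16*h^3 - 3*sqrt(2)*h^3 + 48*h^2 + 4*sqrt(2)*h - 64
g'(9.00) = 74.54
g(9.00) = -1603.32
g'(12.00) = 2187.88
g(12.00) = 1261.73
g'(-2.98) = -969.41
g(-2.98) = 992.62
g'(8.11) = -192.55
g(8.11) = -1540.88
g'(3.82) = -198.46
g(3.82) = -169.20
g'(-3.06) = -1018.82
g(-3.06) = 1072.14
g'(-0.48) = -55.04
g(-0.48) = -53.34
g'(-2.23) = -573.15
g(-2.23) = 421.54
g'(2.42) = -37.50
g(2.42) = -7.59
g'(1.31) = 39.92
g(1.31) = -15.56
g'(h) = 4*sqrt(2)*h^3 - 48*h^2 - 9*sqrt(2)*h^2 + 96*h + 4*sqrt(2)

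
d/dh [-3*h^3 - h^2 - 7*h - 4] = -9*h^2 - 2*h - 7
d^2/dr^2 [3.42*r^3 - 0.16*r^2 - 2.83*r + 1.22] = 20.52*r - 0.32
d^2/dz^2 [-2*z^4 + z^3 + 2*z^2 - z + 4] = -24*z^2 + 6*z + 4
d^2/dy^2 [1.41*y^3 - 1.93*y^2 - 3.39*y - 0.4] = 8.46*y - 3.86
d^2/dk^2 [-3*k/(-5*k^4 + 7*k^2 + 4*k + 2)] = 6*(-4*k*(-10*k^3 + 7*k + 2)^2 + (-20*k^3 - k*(30*k^2 - 7) + 14*k + 4)*(-5*k^4 + 7*k^2 + 4*k + 2))/(-5*k^4 + 7*k^2 + 4*k + 2)^3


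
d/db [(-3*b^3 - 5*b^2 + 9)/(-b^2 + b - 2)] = (b*(9*b + 10)*(b^2 - b + 2) - (2*b - 1)*(3*b^3 + 5*b^2 - 9))/(b^2 - b + 2)^2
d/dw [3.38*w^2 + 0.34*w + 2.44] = 6.76*w + 0.34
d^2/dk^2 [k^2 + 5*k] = 2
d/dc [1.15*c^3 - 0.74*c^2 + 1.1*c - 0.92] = 3.45*c^2 - 1.48*c + 1.1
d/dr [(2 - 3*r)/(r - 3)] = 7/(r - 3)^2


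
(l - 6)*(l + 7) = l^2 + l - 42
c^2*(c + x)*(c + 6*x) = c^4 + 7*c^3*x + 6*c^2*x^2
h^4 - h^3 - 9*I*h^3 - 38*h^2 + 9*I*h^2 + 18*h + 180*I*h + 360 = (h - 5)*(h + 4)*(h - 6*I)*(h - 3*I)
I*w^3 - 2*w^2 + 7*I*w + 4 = (w - I)*(w + 4*I)*(I*w + 1)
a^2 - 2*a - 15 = (a - 5)*(a + 3)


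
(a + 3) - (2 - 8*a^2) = 8*a^2 + a + 1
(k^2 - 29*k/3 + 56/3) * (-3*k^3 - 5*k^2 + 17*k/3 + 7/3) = -3*k^5 + 24*k^4 - 2*k^3 - 1312*k^2/9 + 749*k/9 + 392/9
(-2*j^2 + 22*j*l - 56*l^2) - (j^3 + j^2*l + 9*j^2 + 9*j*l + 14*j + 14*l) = -j^3 - j^2*l - 11*j^2 + 13*j*l - 14*j - 56*l^2 - 14*l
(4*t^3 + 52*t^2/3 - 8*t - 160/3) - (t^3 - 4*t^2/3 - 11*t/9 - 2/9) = 3*t^3 + 56*t^2/3 - 61*t/9 - 478/9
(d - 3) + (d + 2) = 2*d - 1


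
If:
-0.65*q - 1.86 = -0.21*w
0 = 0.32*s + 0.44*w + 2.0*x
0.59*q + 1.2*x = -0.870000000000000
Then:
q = -2.03389830508475*x - 1.47457627118644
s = 2.40617433414044*x - 5.90284503631961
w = 4.29297820823245 - 6.2953995157385*x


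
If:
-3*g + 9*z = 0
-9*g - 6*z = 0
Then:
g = 0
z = 0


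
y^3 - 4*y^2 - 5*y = y*(y - 5)*(y + 1)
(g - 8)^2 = g^2 - 16*g + 64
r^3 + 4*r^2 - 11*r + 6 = (r - 1)^2*(r + 6)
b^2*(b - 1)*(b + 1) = b^4 - b^2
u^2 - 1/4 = (u - 1/2)*(u + 1/2)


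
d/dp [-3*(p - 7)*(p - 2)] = 27 - 6*p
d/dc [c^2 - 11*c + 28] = 2*c - 11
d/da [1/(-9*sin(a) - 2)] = 9*cos(a)/(9*sin(a) + 2)^2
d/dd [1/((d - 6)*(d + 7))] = (-2*d - 1)/(d^4 + 2*d^3 - 83*d^2 - 84*d + 1764)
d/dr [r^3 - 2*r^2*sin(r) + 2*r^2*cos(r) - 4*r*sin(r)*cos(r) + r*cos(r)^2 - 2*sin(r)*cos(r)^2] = -2*sqrt(2)*r^2*sin(r + pi/4) + 3*r^2 - r*sin(2*r) - 4*r*cos(2*r) + 4*sqrt(2)*r*cos(r + pi/4) - 2*sin(2*r) - cos(r)/2 + cos(2*r)/2 - 3*cos(3*r)/2 + 1/2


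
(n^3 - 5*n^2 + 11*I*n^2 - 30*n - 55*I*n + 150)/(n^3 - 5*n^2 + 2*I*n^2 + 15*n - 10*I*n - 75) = (n + 6*I)/(n - 3*I)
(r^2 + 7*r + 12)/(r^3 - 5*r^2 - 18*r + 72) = (r + 3)/(r^2 - 9*r + 18)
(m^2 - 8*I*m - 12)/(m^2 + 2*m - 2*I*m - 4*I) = (m - 6*I)/(m + 2)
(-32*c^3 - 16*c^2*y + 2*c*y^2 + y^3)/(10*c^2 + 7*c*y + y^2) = (-16*c^2 + y^2)/(5*c + y)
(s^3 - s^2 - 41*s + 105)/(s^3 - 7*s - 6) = (s^2 + 2*s - 35)/(s^2 + 3*s + 2)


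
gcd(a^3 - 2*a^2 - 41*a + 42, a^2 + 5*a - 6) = a^2 + 5*a - 6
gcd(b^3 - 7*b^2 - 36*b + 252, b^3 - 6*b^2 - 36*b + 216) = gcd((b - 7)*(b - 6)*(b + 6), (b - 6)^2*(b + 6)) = b^2 - 36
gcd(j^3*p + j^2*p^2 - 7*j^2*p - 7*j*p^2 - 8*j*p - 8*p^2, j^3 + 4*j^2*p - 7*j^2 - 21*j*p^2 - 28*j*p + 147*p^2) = 1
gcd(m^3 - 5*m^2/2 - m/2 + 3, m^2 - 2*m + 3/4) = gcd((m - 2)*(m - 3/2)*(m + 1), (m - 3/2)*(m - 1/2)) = m - 3/2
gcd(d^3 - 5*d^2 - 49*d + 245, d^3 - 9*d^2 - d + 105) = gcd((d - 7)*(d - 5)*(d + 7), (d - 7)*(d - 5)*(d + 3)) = d^2 - 12*d + 35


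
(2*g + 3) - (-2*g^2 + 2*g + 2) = 2*g^2 + 1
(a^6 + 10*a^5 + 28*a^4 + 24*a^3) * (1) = a^6 + 10*a^5 + 28*a^4 + 24*a^3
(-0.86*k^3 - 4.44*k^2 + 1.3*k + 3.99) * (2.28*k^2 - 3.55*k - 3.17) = -1.9608*k^5 - 7.0702*k^4 + 21.4522*k^3 + 18.557*k^2 - 18.2855*k - 12.6483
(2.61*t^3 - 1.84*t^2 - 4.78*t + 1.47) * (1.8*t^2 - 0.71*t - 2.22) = 4.698*t^5 - 5.1651*t^4 - 13.0918*t^3 + 10.1246*t^2 + 9.5679*t - 3.2634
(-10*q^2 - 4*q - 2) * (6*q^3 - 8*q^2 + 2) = -60*q^5 + 56*q^4 + 20*q^3 - 4*q^2 - 8*q - 4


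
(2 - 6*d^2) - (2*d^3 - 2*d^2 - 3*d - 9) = -2*d^3 - 4*d^2 + 3*d + 11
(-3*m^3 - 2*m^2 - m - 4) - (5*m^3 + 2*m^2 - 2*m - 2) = -8*m^3 - 4*m^2 + m - 2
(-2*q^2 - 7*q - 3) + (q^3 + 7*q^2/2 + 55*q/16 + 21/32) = q^3 + 3*q^2/2 - 57*q/16 - 75/32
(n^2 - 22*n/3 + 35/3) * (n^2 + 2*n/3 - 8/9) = n^4 - 20*n^3/3 + 53*n^2/9 + 386*n/27 - 280/27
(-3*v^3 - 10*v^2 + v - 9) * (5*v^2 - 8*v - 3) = -15*v^5 - 26*v^4 + 94*v^3 - 23*v^2 + 69*v + 27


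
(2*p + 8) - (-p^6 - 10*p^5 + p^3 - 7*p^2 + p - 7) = p^6 + 10*p^5 - p^3 + 7*p^2 + p + 15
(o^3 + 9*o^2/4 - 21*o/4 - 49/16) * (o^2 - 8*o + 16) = o^5 - 23*o^4/4 - 29*o^3/4 + 1199*o^2/16 - 119*o/2 - 49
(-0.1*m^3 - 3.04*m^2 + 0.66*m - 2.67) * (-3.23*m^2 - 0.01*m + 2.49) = 0.323*m^5 + 9.8202*m^4 - 2.3504*m^3 + 1.0479*m^2 + 1.6701*m - 6.6483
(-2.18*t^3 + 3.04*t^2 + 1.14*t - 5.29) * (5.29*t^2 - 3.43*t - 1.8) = -11.5322*t^5 + 23.559*t^4 - 0.472600000000002*t^3 - 37.3663*t^2 + 16.0927*t + 9.522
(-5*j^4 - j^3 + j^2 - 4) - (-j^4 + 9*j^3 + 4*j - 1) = -4*j^4 - 10*j^3 + j^2 - 4*j - 3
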